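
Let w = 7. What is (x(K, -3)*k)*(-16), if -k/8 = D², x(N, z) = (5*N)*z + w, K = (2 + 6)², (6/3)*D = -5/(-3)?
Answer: -762400/9 ≈ -84711.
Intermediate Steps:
D = ⅚ (D = (-5/(-3))/2 = (-5*(-⅓))/2 = (½)*(5/3) = ⅚ ≈ 0.83333)
K = 64 (K = 8² = 64)
x(N, z) = 7 + 5*N*z (x(N, z) = (5*N)*z + 7 = 5*N*z + 7 = 7 + 5*N*z)
k = -50/9 (k = -8*(⅚)² = -8*25/36 = -50/9 ≈ -5.5556)
(x(K, -3)*k)*(-16) = ((7 + 5*64*(-3))*(-50/9))*(-16) = ((7 - 960)*(-50/9))*(-16) = -953*(-50/9)*(-16) = (47650/9)*(-16) = -762400/9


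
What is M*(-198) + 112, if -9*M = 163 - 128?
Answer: 882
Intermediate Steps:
M = -35/9 (M = -(163 - 128)/9 = -⅑*35 = -35/9 ≈ -3.8889)
M*(-198) + 112 = -35/9*(-198) + 112 = 770 + 112 = 882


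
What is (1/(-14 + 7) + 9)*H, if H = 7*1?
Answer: 62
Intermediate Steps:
H = 7
(1/(-14 + 7) + 9)*H = (1/(-14 + 7) + 9)*7 = (1/(-7) + 9)*7 = (-⅐ + 9)*7 = (62/7)*7 = 62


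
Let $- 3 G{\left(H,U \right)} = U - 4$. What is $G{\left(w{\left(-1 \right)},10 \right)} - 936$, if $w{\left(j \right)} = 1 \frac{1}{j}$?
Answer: $-938$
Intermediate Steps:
$w{\left(j \right)} = \frac{1}{j}$
$G{\left(H,U \right)} = \frac{4}{3} - \frac{U}{3}$ ($G{\left(H,U \right)} = - \frac{U - 4}{3} = - \frac{-4 + U}{3} = \frac{4}{3} - \frac{U}{3}$)
$G{\left(w{\left(-1 \right)},10 \right)} - 936 = \left(\frac{4}{3} - \frac{10}{3}\right) - 936 = -2 - 936 = -938$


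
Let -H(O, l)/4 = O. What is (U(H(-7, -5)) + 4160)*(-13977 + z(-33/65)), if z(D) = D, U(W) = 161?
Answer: -3925792698/65 ≈ -6.0397e+7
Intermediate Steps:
H(O, l) = -4*O
(U(H(-7, -5)) + 4160)*(-13977 + z(-33/65)) = (161 + 4160)*(-13977 - 33/65) = 4321*(-13977 - 33*1/65) = 4321*(-13977 - 33/65) = 4321*(-908538/65) = -3925792698/65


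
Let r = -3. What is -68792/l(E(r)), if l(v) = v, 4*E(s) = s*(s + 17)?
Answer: 137584/21 ≈ 6551.6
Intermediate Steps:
E(s) = s*(17 + s)/4 (E(s) = (s*(s + 17))/4 = (s*(17 + s))/4 = s*(17 + s)/4)
-68792/l(E(r)) = -68792*(-4/(3*(17 - 3))) = -68792/((1/4)*(-3)*14) = -68792/(-21/2) = -68792*(-2/21) = 137584/21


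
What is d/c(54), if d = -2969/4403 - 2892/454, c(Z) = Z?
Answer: -7040701/53971974 ≈ -0.13045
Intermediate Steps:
d = -7040701/999481 (d = -2969*1/4403 - 2892*1/454 = -2969/4403 - 1446/227 = -7040701/999481 ≈ -7.0444)
d/c(54) = -7040701/999481/54 = -7040701/999481*1/54 = -7040701/53971974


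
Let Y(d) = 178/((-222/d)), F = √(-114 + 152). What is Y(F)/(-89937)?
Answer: 89*√38/9983007 ≈ 5.4957e-5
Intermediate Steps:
F = √38 ≈ 6.1644
Y(d) = -89*d/111 (Y(d) = 178*(-d/222) = -89*d/111)
Y(F)/(-89937) = -89*√38/111/(-89937) = -89*√38/111*(-1/89937) = 89*√38/9983007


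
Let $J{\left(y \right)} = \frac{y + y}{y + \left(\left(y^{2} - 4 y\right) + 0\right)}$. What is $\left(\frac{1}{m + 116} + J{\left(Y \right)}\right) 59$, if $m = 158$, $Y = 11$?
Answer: $\frac{8201}{548} \approx 14.965$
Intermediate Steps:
$J{\left(y \right)} = \frac{2 y}{y^{2} - 3 y}$ ($J{\left(y \right)} = \frac{2 y}{y + \left(y^{2} - 4 y\right)} = \frac{2 y}{y^{2} - 3 y}$)
$\left(\frac{1}{m + 116} + J{\left(Y \right)}\right) 59 = \left(\frac{1}{158 + 116} + \frac{2}{-3 + 11}\right) 59 = \left(\frac{1}{274} + \frac{2}{8}\right) 59 = \left(\frac{1}{274} + 2 \cdot \frac{1}{8}\right) 59 = \left(\frac{1}{274} + \frac{1}{4}\right) 59 = \frac{139}{548} \cdot 59 = \frac{8201}{548}$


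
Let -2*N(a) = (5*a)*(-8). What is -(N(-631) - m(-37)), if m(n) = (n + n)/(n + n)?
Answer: 12621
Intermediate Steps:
N(a) = 20*a (N(a) = -5*a*(-8)/2 = -(-20)*a = 20*a)
m(n) = 1 (m(n) = (2*n)/((2*n)) = (2*n)*(1/(2*n)) = 1)
-(N(-631) - m(-37)) = -(20*(-631) - 1*1) = -(-12620 - 1) = -1*(-12621) = 12621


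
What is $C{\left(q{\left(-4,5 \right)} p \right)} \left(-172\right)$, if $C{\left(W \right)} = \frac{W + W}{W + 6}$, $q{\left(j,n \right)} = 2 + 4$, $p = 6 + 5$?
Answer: $- \frac{946}{3} \approx -315.33$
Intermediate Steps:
$p = 11$
$q{\left(j,n \right)} = 6$
$C{\left(W \right)} = \frac{2 W}{6 + W}$
$C{\left(q{\left(-4,5 \right)} p \right)} \left(-172\right) = \frac{2 \cdot 6 \cdot 11}{6 + 6 \cdot 11} \left(-172\right) = 2 \cdot 66 \frac{1}{6 + 66} \left(-172\right) = 2 \cdot 66 \cdot \frac{1}{72} \left(-172\right) = \frac{11}{6} \left(-172\right) = - \frac{946}{3}$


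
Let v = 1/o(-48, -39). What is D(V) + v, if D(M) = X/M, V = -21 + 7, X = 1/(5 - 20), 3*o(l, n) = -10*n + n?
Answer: 109/8190 ≈ 0.013309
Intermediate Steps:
o(l, n) = -3*n (o(l, n) = (-10*n + n)/3 = (-9*n)/3 = -3*n)
X = -1/15 (X = 1/(-15) = -1/15 ≈ -0.066667)
V = -14
D(M) = -1/(15*M)
v = 1/117 (v = 1/(-3*(-39)) = 1/117 ≈ 0.0085470)
D(V) + v = -1/15/(-14) + 1/117 = -1/15*(-1/14) + 1/117 = 1/210 + 1/117 = 109/8190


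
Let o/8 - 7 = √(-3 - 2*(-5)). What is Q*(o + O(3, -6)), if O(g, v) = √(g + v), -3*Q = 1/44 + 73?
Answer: -14994/11 - 2142*√7/11 - 1071*I*√3/44 ≈ -1878.3 - 42.16*I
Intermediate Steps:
Q = -1071/44 (Q = -(1/44 + 73)/3 = -⅓*3213/44 = -1071/44 ≈ -24.341)
o = 56 + 8*√7 (o = 56 + 8*√(-3 - 2*(-5)) = 56 + 8*√(-3 + 10) = 56 + 8*√7 ≈ 77.166)
Q*(o + O(3, -6)) = -1071*((56 + 8*√7) + √(3 - 6))/44 = -1071*((56 + 8*√7) + √(-3))/44 = -1071*((56 + 8*√7) + I*√3)/44 = -1071*(56 + 8*√7 + I*√3)/44 = -14994/11 - 2142*√7/11 - 1071*I*√3/44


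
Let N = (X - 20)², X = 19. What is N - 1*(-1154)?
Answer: 1155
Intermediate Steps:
N = 1 (N = (19 - 20)² = (-1)² = 1)
N - 1*(-1154) = 1 - 1*(-1154) = 1 + 1154 = 1155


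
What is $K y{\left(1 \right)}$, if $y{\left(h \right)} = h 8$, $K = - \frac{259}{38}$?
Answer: $- \frac{1036}{19} \approx -54.526$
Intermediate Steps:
$K = - \frac{259}{38}$ ($K = \left(-259\right) \frac{1}{38} = - \frac{259}{38} \approx -6.8158$)
$y{\left(h \right)} = 8 h$
$K y{\left(1 \right)} = - \frac{259 \cdot 8 \cdot 1}{38} = \left(- \frac{259}{38}\right) 8 = - \frac{1036}{19}$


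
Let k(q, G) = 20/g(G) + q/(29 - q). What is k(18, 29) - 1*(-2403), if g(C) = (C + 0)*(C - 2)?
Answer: 20711353/8613 ≈ 2404.7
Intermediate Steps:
g(C) = C*(-2 + C)
k(q, G) = q/(29 - q) + 20/(G*(-2 + G)) (k(q, G) = 20/((G*(-2 + G))) + q/(29 - q) = 20*(1/(G*(-2 + G))) + q/(29 - q) = 20/(G*(-2 + G)) + q/(29 - q) = q/(29 - q) + 20/(G*(-2 + G)))
k(18, 29) - 1*(-2403) = (-580 + 20*18 - 1*29*18*(-2 + 29))/(29*(-29 + 18)*(-2 + 29)) - 1*(-2403) = (1/29)*(-580 + 360 - 1*29*18*27)/(-11*27) + 2403 = (1/29)*(-1/11)*(1/27)*(-580 + 360 - 14094) + 2403 = (1/29)*(-1/11)*(1/27)*(-14314) + 2403 = 14314/8613 + 2403 = 20711353/8613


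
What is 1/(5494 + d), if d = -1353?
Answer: 1/4141 ≈ 0.00024149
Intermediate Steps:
1/(5494 + d) = 1/(5494 - 1353) = 1/4141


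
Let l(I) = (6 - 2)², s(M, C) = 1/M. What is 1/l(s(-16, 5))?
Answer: 1/16 ≈ 0.062500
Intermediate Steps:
l(I) = 16 (l(I) = 4² = 16)
1/l(s(-16, 5)) = 1/16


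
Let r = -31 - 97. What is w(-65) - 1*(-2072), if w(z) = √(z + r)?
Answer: 2072 + I*√193 ≈ 2072.0 + 13.892*I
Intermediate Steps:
r = -128
w(z) = √(-128 + z) (w(z) = √(z - 128) = √(-128 + z))
w(-65) - 1*(-2072) = √(-128 - 65) - 1*(-2072) = √(-193) + 2072 = I*√193 + 2072 = 2072 + I*√193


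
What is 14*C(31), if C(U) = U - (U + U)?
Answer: -434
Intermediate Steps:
C(U) = -U (C(U) = U - 2*U = -U)
14*C(31) = 14*(-1*31) = 14*(-31) = -434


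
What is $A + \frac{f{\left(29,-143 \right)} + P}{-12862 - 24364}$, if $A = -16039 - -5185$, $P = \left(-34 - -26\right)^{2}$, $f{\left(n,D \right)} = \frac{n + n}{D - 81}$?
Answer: $- \frac{45253719587}{4169312} \approx -10854.0$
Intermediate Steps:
$f{\left(n,D \right)} = \frac{2 n}{-81 + D}$
$P = 64$ ($P = \left(-34 + 26\right)^{2} = \left(-8\right)^{2} = 64$)
$A = -10854$ ($A = -16039 + 5185 = -10854$)
$A + \frac{f{\left(29,-143 \right)} + P}{-12862 - 24364} = -10854 + \frac{2 \cdot 29 \frac{1}{-81 - 143} + 64}{-12862 - 24364} = -10854 + \frac{2 \cdot 29 \frac{1}{-224} + 64}{-37226} = -10854 + \left(2 \cdot 29 \left(- \frac{1}{224}\right) + 64\right) \left(- \frac{1}{37226}\right) = -10854 + \left(- \frac{29}{112} + 64\right) \left(- \frac{1}{37226}\right) = -10854 + \frac{7139}{112} \left(- \frac{1}{37226}\right) = -10854 - \frac{7139}{4169312} = - \frac{45253719587}{4169312}$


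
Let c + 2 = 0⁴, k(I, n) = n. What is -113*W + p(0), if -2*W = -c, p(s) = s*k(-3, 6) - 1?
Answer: 112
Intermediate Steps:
c = -2 (c = -2 + 0⁴ = -2 + 0 = -2)
p(s) = -1 + 6*s (p(s) = s*6 - 1 = 6*s - 1 = -1 + 6*s)
W = -1 (W = -(-1)*(-2)/2 = -½*2 = -1)
-113*W + p(0) = -113*(-1) + (-1 + 6*0) = 113 + (-1 + 0) = 113 - 1 = 112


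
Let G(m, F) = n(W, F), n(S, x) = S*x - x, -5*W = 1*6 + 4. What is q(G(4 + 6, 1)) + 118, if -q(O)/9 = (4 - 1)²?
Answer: 37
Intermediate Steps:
W = -2 (W = -(1*6 + 4)/5 = -(6 + 4)/5 = -⅕*10 = -2)
n(S, x) = -x + S*x
G(m, F) = -3*F (G(m, F) = F*(-1 - 2) = F*(-3) = -3*F)
q(O) = -81 (q(O) = -9*(4 - 1)² = -9*3² = -9*9 = -81)
q(G(4 + 6, 1)) + 118 = -81 + 118 = 37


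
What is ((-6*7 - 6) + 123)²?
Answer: 5625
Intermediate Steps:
((-6*7 - 6) + 123)² = ((-42 - 6) + 123)² = (-48 + 123)² = 75² = 5625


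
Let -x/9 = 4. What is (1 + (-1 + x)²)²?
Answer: 1876900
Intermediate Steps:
x = -36 (x = -9*4 = -36)
(1 + (-1 + x)²)² = (1 + (-1 - 36)²)² = (1 + (-37)²)² = (1 + 1369)² = 1370² = 1876900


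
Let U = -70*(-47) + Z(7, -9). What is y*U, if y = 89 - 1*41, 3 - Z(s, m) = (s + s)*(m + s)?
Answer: 159408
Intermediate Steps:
Z(s, m) = 3 - 2*s*(m + s) (Z(s, m) = 3 - (s + s)*(m + s) = 3 - 2*s*(m + s))
U = 3321 (U = -70*(-47) + (3 - 2*7² - 2*(-9)*7) = 3290 + (3 - 2*49 + 126) = 3290 + (3 - 98 + 126) = 3290 + 31 = 3321)
y = 48 (y = 89 - 41 = 48)
y*U = 48*3321 = 159408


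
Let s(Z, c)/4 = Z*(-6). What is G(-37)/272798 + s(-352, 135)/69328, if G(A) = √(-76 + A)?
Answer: 528/4333 + I*√113/272798 ≈ 0.12186 + 3.8967e-5*I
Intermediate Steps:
s(Z, c) = -24*Z (s(Z, c) = 4*(Z*(-6)) = 4*(-6*Z) = -24*Z)
G(-37)/272798 + s(-352, 135)/69328 = √(-76 - 37)/272798 - 24*(-352)/69328 = √(-113)*(1/272798) + 8448*(1/69328) = (I*√113)*(1/272798) + 528/4333 = I*√113/272798 + 528/4333 = 528/4333 + I*√113/272798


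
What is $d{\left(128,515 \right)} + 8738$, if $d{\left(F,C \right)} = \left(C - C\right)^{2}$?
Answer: $8738$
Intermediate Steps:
$d{\left(F,C \right)} = 0$ ($d{\left(F,C \right)} = 0^{2} = 0$)
$d{\left(128,515 \right)} + 8738 = 0 + 8738 = 8738$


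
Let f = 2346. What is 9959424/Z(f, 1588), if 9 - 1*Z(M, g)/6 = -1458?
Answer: 1659904/1467 ≈ 1131.5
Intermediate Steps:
Z(M, g) = 8802 (Z(M, g) = 54 - 6*(-1458) = 54 + 8748 = 8802)
9959424/Z(f, 1588) = 9959424/8802 = 9959424*(1/8802) = 1659904/1467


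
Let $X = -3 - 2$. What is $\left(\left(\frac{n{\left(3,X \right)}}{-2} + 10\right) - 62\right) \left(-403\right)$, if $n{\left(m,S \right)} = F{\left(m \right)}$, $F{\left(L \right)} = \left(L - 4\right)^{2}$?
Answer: $\frac{42315}{2} \approx 21158.0$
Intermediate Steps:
$F{\left(L \right)} = \left(-4 + L\right)^{2}$
$X = -5$
$n{\left(m,S \right)} = \left(-4 + m\right)^{2}$
$\left(\left(\frac{n{\left(3,X \right)}}{-2} + 10\right) - 62\right) \left(-403\right) = \left(\left(\frac{\left(-4 + 3\right)^{2}}{-2} + 10\right) - 62\right) \left(-403\right) = \left(\left(\left(-1\right)^{2} \left(- \frac{1}{2}\right) + 10\right) - 62\right) \left(-403\right) = \left(\left(1 \left(- \frac{1}{2}\right) + 10\right) - 62\right) \left(-403\right) = \left(\left(- \frac{1}{2} + 10\right) - 62\right) \left(-403\right) = \left(\frac{19}{2} - 62\right) \left(-403\right) = \left(- \frac{105}{2}\right) \left(-403\right) = \frac{42315}{2}$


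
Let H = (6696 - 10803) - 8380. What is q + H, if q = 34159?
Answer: 21672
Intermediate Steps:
H = -12487 (H = -4107 - 8380 = -12487)
q + H = 34159 - 12487 = 21672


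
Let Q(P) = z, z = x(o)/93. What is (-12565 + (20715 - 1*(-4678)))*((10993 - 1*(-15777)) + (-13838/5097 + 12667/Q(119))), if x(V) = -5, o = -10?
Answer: -22757982678172/8495 ≈ -2.6790e+9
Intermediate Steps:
z = -5/93 ≈ -0.053763
Q(P) = -5/93
(-12565 + (20715 - 1*(-4678)))*((10993 - 1*(-15777)) + (-13838/5097 + 12667/Q(119))) = (-12565 + (20715 - 1*(-4678)))*((10993 - 1*(-15777)) + (-13838/5097 + 12667/(-5/93))) = (-12565 + (20715 + 4678))*((10993 + 15777) + (-13838*1/5097 + 12667*(-93/5))) = (-12565 + 25393)*(26770 + (-13838/5097 - 1178031/5)) = 12828*(26770 - 6004493197/25485) = 12828*(-5322259747/25485) = -22757982678172/8495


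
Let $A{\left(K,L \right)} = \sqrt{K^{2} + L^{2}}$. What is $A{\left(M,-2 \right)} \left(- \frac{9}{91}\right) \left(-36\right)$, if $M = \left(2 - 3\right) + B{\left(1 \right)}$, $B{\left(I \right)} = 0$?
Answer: $\frac{324 \sqrt{5}}{91} \approx 7.9614$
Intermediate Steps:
$M = -1$ ($M = \left(2 - 3\right) + 0 = -1 + 0 = -1$)
$A{\left(M,-2 \right)} \left(- \frac{9}{91}\right) \left(-36\right) = \sqrt{\left(-1\right)^{2} + \left(-2\right)^{2}} \left(- \frac{9}{91}\right) \left(-36\right) = \sqrt{1 + 4} \left(\left(-9\right) \frac{1}{91}\right) \left(-36\right) = \sqrt{5} \left(- \frac{9}{91}\right) \left(-36\right) = - \frac{9 \sqrt{5}}{91} \left(-36\right) = \frac{324 \sqrt{5}}{91}$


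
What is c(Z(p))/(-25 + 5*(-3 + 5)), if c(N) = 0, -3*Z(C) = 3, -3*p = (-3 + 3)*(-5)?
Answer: 0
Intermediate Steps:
p = 0 (p = -(-3 + 3)*(-5)/3 = -0*(-5) = -⅓*0 = 0)
Z(C) = -1 (Z(C) = -⅓*3 = -1)
c(Z(p))/(-25 + 5*(-3 + 5)) = 0/(-25 + 5*(-3 + 5)) = 0/(-25 + 5*2) = 0/(-25 + 10) = 0/(-15) = -1/15*0 = 0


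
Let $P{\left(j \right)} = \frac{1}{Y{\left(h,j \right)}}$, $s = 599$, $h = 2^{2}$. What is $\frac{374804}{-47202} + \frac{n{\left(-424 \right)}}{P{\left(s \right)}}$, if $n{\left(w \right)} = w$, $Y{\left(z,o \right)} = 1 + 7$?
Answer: $- \frac{80241994}{23601} \approx -3399.9$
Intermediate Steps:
$h = 4$
$Y{\left(z,o \right)} = 8$
$P{\left(j \right)} = \frac{1}{8}$
$\frac{374804}{-47202} + \frac{n{\left(-424 \right)}}{P{\left(s \right)}} = \frac{374804}{-47202} - 424 \frac{1}{\frac{1}{8}} = 374804 \left(- \frac{1}{47202}\right) - 3392 = - \frac{187402}{23601} - 3392 = - \frac{80241994}{23601}$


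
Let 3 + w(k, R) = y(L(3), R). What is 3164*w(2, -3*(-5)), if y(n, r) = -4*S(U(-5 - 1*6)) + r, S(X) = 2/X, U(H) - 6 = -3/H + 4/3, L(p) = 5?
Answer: 8694672/251 ≈ 34640.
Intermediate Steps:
U(H) = 22/3 - 3/H (U(H) = 6 + (-3/H + 4/3) = 6 + (4/3 - 3/H) = 22/3 - 3/H)
y(n, r) = -264/251 + r (y(n, r) = -8/(22/3 - 3/(-5 - 1*6)) + r = -8/(22/3 - 3/(-5 - 6)) + r = -8/(22/3 - 3/(-11)) + r = -8/(22/3 - 3*(-1/11)) + r = -8/(22/3 + 3/11) + r = -8/251/33 + r = -8*33/251 + r = -4*66/251 + r = -264/251 + r)
w(k, R) = -1017/251 + R (w(k, R) = -3 + (-264/251 + R) = -1017/251 + R)
3164*w(2, -3*(-5)) = 3164*(-1017/251 - 3*(-5)) = 3164*(-1017/251 + 15) = 3164*(2748/251) = 8694672/251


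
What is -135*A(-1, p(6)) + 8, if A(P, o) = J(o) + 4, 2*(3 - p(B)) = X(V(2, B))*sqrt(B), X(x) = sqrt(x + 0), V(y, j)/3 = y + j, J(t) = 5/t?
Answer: -307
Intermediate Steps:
V(y, j) = 3*j + 3*y (V(y, j) = 3*(y + j) = 3*(j + y) = 3*j + 3*y)
X(x) = sqrt(x)
p(B) = 3 - sqrt(B)*sqrt(6 + 3*B)/2 (p(B) = 3 - sqrt(3*B + 3*2)*sqrt(B)/2 = 3 - sqrt(3*B + 6)*sqrt(B)/2 = 3 - sqrt(6 + 3*B)*sqrt(B)/2 = 3 - sqrt(B)*sqrt(6 + 3*B)/2)
A(P, o) = 4 + 5/o (A(P, o) = 5/o + 4 = 4 + 5/o)
-135*A(-1, p(6)) + 8 = -135*(4 + 5/(3 - sqrt(3)*sqrt(6)*sqrt(2 + 6)/2)) + 8 = -135*(4 + 5/(3 - sqrt(3)*sqrt(6)*sqrt(8)/2)) + 8 = -135*(4 + 5/(3 - sqrt(3)*sqrt(6)*2*sqrt(2)/2)) + 8 = -135*(4 + 5/(3 - 6)) + 8 = -135*(4 + 5/(-3)) + 8 = -135*(4 + 5*(-1/3)) + 8 = -135*(4 - 5/3) + 8 = -135*7/3 + 8 = -315 + 8 = -307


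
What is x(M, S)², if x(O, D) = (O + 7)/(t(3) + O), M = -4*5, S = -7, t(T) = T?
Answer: 169/289 ≈ 0.58477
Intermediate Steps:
M = -20
x(O, D) = (7 + O)/(3 + O) (x(O, D) = (O + 7)/(3 + O) = (7 + O)/(3 + O))
x(M, S)² = ((7 - 20)/(3 - 20))² = (-13/(-17))² = (-1/17*(-13))² = (13/17)² = 169/289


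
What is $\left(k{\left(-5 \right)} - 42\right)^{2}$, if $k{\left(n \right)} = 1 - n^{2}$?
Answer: $4356$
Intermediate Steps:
$\left(k{\left(-5 \right)} - 42\right)^{2} = \left(\left(1 - \left(-5\right)^{2}\right) - 42\right)^{2} = \left(\left(1 - 25\right) - 42\right)^{2} = \left(-24 - 42\right)^{2} = \left(-66\right)^{2} = 4356$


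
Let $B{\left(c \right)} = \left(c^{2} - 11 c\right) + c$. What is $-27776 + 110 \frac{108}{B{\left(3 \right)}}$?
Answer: $- \frac{198392}{7} \approx -28342.0$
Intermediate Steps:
$B{\left(c \right)} = c^{2} - 10 c$
$-27776 + 110 \frac{108}{B{\left(3 \right)}} = -27776 + 110 \frac{108}{3 \left(-10 + 3\right)} = -27776 + 110 \frac{108}{3 \left(-7\right)} = -27776 + 110 \frac{108}{-21} = -27776 + 110 \cdot 108 \left(- \frac{1}{21}\right) = -27776 + 110 \left(- \frac{36}{7}\right) = -27776 - \frac{3960}{7} = - \frac{198392}{7}$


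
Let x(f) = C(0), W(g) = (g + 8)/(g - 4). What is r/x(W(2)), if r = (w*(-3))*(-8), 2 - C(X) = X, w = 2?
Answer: 24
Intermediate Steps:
C(X) = 2 - X
r = 48 (r = (2*(-3))*(-8) = -6*(-8) = 48)
W(g) = (8 + g)/(-4 + g)
x(f) = 2 (x(f) = 2 - 1*0 = 2 + 0 = 2)
r/x(W(2)) = 48/2 = 48*(½) = 24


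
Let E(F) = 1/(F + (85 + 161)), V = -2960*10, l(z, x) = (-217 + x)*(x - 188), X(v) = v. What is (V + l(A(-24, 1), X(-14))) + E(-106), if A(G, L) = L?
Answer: 2388681/140 ≈ 17062.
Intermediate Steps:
l(z, x) = (-217 + x)*(-188 + x)
V = -29600
E(F) = 1/(246 + F) (E(F) = 1/(F + 246) = 1/(246 + F))
(V + l(A(-24, 1), X(-14))) + E(-106) = (-29600 + (40796 + (-14)² - 405*(-14))) + 1/(246 - 106) = (-29600 + (40796 + 196 + 5670)) + 1/140 = (-29600 + 46662) + 1/140 = 17062 + 1/140 = 2388681/140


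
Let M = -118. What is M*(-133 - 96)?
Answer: 27022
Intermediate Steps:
M*(-133 - 96) = -118*(-133 - 96) = -118*(-229) = 27022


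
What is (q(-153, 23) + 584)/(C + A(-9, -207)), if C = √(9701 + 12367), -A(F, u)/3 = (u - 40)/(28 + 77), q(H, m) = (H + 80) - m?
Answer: -4218760/26972291 + 3586800*√613/26972291 ≈ 3.1360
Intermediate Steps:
q(H, m) = 80 + H - m (q(H, m) = (80 + H) - m = 80 + H - m)
A(F, u) = 8/7 - u/35 (A(F, u) = -3*(u - 40)/(28 + 77) = -3*(-40 + u)/105 = -3*(-8/21 + u/105) = 8/7 - u/35)
C = 6*√613 (C = √22068 = 6*√613 ≈ 148.55)
(q(-153, 23) + 584)/(C + A(-9, -207)) = ((80 - 153 - 1*23) + 584)/(6*√613 + (8/7 - 1/35*(-207))) = ((80 - 153 - 23) + 584)/(6*√613 + (8/7 + 207/35)) = (-96 + 584)/(6*√613 + 247/35) = 488/(247/35 + 6*√613)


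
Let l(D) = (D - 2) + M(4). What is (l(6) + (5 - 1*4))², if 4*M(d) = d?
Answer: 36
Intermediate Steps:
M(d) = d/4
l(D) = -1 + D (l(D) = (D - 2) + (¼)*4 = (-2 + D) + 1 = -1 + D)
(l(6) + (5 - 1*4))² = ((-1 + 6) + (5 - 1*4))² = (5 + (5 - 4))² = (5 + 1)² = 6² = 36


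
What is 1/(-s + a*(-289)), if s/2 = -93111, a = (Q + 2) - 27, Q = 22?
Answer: 1/187089 ≈ 5.3450e-6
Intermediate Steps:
a = -3 (a = (22 + 2) - 27 = 24 - 27 = -3)
s = -186222 (s = 2*(-93111) = -186222)
1/(-s + a*(-289)) = 1/(-1*(-186222) - 3*(-289)) = 1/(186222 + 867) = 1/187089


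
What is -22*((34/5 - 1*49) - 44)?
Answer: 9482/5 ≈ 1896.4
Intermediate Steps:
-22*((34/5 - 1*49) - 44) = -22*((34*(⅕) - 49) - 44) = -22*((34/5 - 49) - 44) = -22*(-211/5 - 44) = -22*(-431/5) = 9482/5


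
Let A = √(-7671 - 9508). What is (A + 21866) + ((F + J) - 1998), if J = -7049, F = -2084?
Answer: 10735 + I*√17179 ≈ 10735.0 + 131.07*I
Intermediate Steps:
A = I*√17179 (A = √(-17179) = I*√17179 ≈ 131.07*I)
(A + 21866) + ((F + J) - 1998) = (I*√17179 + 21866) + ((-2084 - 7049) - 1998) = (21866 + I*√17179) + (-9133 - 1998) = (21866 + I*√17179) - 11131 = 10735 + I*√17179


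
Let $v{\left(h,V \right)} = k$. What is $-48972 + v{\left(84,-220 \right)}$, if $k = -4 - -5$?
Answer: $-48971$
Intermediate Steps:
$k = 1$ ($k = -4 + 5 = 1$)
$v{\left(h,V \right)} = 1$
$-48972 + v{\left(84,-220 \right)} = -48972 + 1 = -48971$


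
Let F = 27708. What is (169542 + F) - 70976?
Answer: 126274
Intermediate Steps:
(169542 + F) - 70976 = (169542 + 27708) - 70976 = 197250 - 70976 = 126274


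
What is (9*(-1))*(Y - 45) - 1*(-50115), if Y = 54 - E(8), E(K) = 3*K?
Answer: 50250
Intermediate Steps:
Y = 30 (Y = 54 - 3*8 = 54 - 1*24 = 54 - 24 = 30)
(9*(-1))*(Y - 45) - 1*(-50115) = (9*(-1))*(30 - 45) - 1*(-50115) = -9*(-15) + 50115 = 135 + 50115 = 50250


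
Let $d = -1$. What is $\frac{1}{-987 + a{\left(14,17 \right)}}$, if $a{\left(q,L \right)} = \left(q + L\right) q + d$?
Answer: $- \frac{1}{554} \approx -0.0018051$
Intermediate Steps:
$a{\left(q,L \right)} = -1 + q \left(L + q\right)$ ($a{\left(q,L \right)} = \left(q + L\right) q - 1 = \left(L + q\right) q - 1 = q \left(L + q\right) - 1 = -1 + q \left(L + q\right)$)
$\frac{1}{-987 + a{\left(14,17 \right)}} = \frac{1}{-987 + \left(-1 + 14^{2} + 17 \cdot 14\right)} = \frac{1}{-987 + \left(-1 + 196 + 238\right)} = \frac{1}{-987 + 433} = \frac{1}{-554} = - \frac{1}{554}$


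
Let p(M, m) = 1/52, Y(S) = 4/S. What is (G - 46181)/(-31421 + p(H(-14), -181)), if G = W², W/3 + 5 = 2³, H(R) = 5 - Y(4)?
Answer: 2397200/1633891 ≈ 1.4672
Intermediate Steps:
H(R) = 4 (H(R) = 5 - 4/4 = 5 - 1*1 = 5 - 1 = 4)
W = 9 (W = -15 + 3*2³ = -15 + 3*8 = -15 + 24 = 9)
G = 81 (G = 9² = 81)
p(M, m) = 1/52
(G - 46181)/(-31421 + p(H(-14), -181)) = (81 - 46181)/(-31421 + 1/52) = -46100/(-1633891/52) = -46100*(-52/1633891) = 2397200/1633891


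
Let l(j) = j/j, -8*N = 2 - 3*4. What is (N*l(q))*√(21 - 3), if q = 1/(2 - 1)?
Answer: 15*√2/4 ≈ 5.3033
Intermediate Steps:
N = 5/4 (N = -(2 - 3*4)/8 = -(2 - 12)/8 = -⅛*(-10) = 5/4 ≈ 1.2500)
q = 1 (q = 1/1 = 1)
l(j) = 1
(N*l(q))*√(21 - 3) = ((5/4)*1)*√(21 - 3) = 5*√18/4 = 5*(3*√2)/4 = 15*√2/4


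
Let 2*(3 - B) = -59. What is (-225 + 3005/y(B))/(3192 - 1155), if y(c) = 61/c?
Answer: 167875/248514 ≈ 0.67552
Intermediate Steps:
B = 65/2 (B = 3 - ½*(-59) = 3 + 59/2 = 65/2 ≈ 32.500)
(-225 + 3005/y(B))/(3192 - 1155) = (-225 + 3005/((61/(65/2))))/(3192 - 1155) = (-225 + 3005/((61*(2/65))))/2037 = (-225 + 3005/(122/65))*(1/2037) = (-225 + 3005*(65/122))*(1/2037) = (-225 + 195325/122)*(1/2037) = (167875/122)*(1/2037) = 167875/248514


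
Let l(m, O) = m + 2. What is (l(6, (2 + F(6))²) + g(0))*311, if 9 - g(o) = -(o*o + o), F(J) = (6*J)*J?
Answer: 5287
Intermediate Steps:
F(J) = 6*J²
g(o) = 9 + o + o² (g(o) = 9 - (-1)*(o*o + o) = 9 - (-1)*(o² + o) = 9 - (-1)*(o + o²) = 9 - (-o - o²) = 9 + (o + o²) = 9 + o + o²)
l(m, O) = 2 + m
(l(6, (2 + F(6))²) + g(0))*311 = ((2 + 6) + (9 + 0 + 0²))*311 = (8 + (9 + 0 + 0))*311 = (8 + 9)*311 = 17*311 = 5287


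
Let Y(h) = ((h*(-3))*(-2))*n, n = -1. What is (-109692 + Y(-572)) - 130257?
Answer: -236517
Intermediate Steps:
Y(h) = -6*h (Y(h) = ((h*(-3))*(-2))*(-1) = (-3*h*(-2))*(-1) = (6*h)*(-1) = -6*h)
(-109692 + Y(-572)) - 130257 = (-109692 - 6*(-572)) - 130257 = (-109692 + 3432) - 130257 = -106260 - 130257 = -236517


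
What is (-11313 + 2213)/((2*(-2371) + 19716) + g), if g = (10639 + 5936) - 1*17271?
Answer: -4550/7139 ≈ -0.63734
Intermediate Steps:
g = -696 (g = 16575 - 17271 = -696)
(-11313 + 2213)/((2*(-2371) + 19716) + g) = (-11313 + 2213)/((2*(-2371) + 19716) - 696) = -9100/((-4742 + 19716) - 696) = -9100/(14974 - 696) = -9100/14278 = -9100*1/14278 = -4550/7139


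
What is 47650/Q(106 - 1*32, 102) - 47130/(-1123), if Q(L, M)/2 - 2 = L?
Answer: 30337355/85348 ≈ 355.45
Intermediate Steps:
Q(L, M) = 4 + 2*L
47650/Q(106 - 1*32, 102) - 47130/(-1123) = 47650/(4 + 2*(106 - 1*32)) - 47130/(-1123) = 47650/(4 + 2*(106 - 32)) - 47130*(-1/1123) = 47650/(4 + 2*74) + 47130/1123 = 47650/(4 + 148) + 47130/1123 = 47650/152 + 47130/1123 = 47650*(1/152) + 47130/1123 = 23825/76 + 47130/1123 = 30337355/85348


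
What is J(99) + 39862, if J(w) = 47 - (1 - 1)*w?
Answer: 39909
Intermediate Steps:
J(w) = 47 (J(w) = 47 - 0*w = 47 - 1*0 = 47 + 0 = 47)
J(99) + 39862 = 47 + 39862 = 39909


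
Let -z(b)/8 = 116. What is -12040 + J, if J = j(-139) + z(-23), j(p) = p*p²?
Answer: -2698587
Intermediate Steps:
j(p) = p³
z(b) = -928 (z(b) = -8*116 = -928)
J = -2686547 (J = (-139)³ - 928 = -2685619 - 928 = -2686547)
-12040 + J = -12040 - 2686547 = -2698587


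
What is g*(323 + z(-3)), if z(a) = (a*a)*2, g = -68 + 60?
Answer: -2728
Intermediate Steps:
g = -8
z(a) = 2*a² (z(a) = a²*2 = 2*a²)
g*(323 + z(-3)) = -8*(323 + 2*(-3)²) = -8*(323 + 2*9) = -8*(323 + 18) = -8*341 = -2728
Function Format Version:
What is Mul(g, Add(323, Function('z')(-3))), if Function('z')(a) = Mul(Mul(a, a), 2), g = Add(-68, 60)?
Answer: -2728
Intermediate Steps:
g = -8
Function('z')(a) = Mul(2, Pow(a, 2)) (Function('z')(a) = Mul(Pow(a, 2), 2) = Mul(2, Pow(a, 2)))
Mul(g, Add(323, Function('z')(-3))) = Mul(-8, Add(323, Mul(2, Pow(-3, 2)))) = Mul(-8, Add(323, Mul(2, 9))) = Mul(-8, Add(323, 18)) = Mul(-8, 341) = -2728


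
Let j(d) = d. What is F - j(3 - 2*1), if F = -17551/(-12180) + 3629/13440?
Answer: 92371/129920 ≈ 0.71098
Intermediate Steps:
F = 222291/129920 (F = -17551*(-1/12180) + 3629*(1/13440) = 17551/12180 + 3629/13440 = 222291/129920 ≈ 1.7110)
F - j(3 - 2*1) = 222291/129920 - (3 - 2*1) = 222291/129920 - (3 - 2) = 222291/129920 - 1*1 = 222291/129920 - 1 = 92371/129920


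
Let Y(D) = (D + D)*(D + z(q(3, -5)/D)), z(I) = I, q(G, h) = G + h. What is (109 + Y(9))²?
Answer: 71289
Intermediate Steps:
Y(D) = 2*D*(D - 2/D) (Y(D) = (D + D)*(D + (3 - 5)/D) = (2*D)*(D - 2/D) = 2*D*(D - 2/D))
(109 + Y(9))² = (109 + (-4 + 2*9²))² = (109 + (-4 + 2*81))² = (109 + (-4 + 162))² = (109 + 158)² = 267² = 71289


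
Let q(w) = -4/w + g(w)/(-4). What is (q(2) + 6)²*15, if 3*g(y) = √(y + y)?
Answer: 2645/12 ≈ 220.42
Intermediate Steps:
g(y) = √2*√y/3 (g(y) = √(y + y)/3 = √(2*y)/3 = (√2*√y)/3 = √2*√y/3)
q(w) = -4/w - √2*√w/12 (q(w) = -4/w + (√2*√w/3)/(-4) = -4/w + (√2*√w/3)*(-¼) = -4/w - √2*√w/12)
(q(2) + 6)²*15 = ((1/12)*(-48 - √2*2^(3/2))/2 + 6)²*15 = ((1/12)*(½)*(-48 - √2*2*√2) + 6)²*15 = ((1/12)*(½)*(-48 - 4) + 6)²*15 = ((1/12)*(½)*(-52) + 6)²*15 = (-13/6 + 6)²*15 = (23/6)²*15 = (529/36)*15 = 2645/12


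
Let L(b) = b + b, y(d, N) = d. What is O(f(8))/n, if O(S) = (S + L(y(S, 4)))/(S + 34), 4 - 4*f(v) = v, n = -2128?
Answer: 1/23408 ≈ 4.2720e-5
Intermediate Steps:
f(v) = 1 - v/4
L(b) = 2*b
O(S) = 3*S/(34 + S) (O(S) = (S + 2*S)/(S + 34) = (3*S)/(34 + S) = 3*S/(34 + S))
O(f(8))/n = (3*(1 - ¼*8)/(34 + (1 - ¼*8)))/(-2128) = (3*(1 - 2)/(34 + (1 - 2)))*(-1/2128) = (3*(-1)/(34 - 1))*(-1/2128) = (3*(-1)/33)*(-1/2128) = (3*(-1)*(1/33))*(-1/2128) = -1/11*(-1/2128) = 1/23408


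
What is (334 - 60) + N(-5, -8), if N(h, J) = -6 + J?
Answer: 260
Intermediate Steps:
(334 - 60) + N(-5, -8) = (334 - 60) + (-6 - 8) = 274 - 14 = 260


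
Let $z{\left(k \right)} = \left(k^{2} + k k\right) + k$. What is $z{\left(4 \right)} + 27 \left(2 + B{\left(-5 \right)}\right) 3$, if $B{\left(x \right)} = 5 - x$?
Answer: $1008$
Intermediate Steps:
$z{\left(k \right)} = k + 2 k^{2}$ ($z{\left(k \right)} = \left(k^{2} + k^{2}\right) + k = 2 k^{2} + k = k + 2 k^{2}$)
$z{\left(4 \right)} + 27 \left(2 + B{\left(-5 \right)}\right) 3 = 4 \left(1 + 2 \cdot 4\right) + 27 \left(2 + \left(5 - -5\right)\right) 3 = 4 \left(1 + 8\right) + 27 \left(2 + \left(5 + 5\right)\right) 3 = 4 \cdot 9 + 27 \left(2 + 10\right) 3 = 36 + 27 \cdot 12 \cdot 3 = 36 + 27 \cdot 36 = 36 + 972 = 1008$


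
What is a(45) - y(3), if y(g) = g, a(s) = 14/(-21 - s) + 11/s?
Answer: -1469/495 ≈ -2.9677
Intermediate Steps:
a(s) = 11/s + 14/(-21 - s)
a(45) - y(3) = 3*(77 - 1*45)/(45*(21 + 45)) - 1*3 = 3*(1/45)*(77 - 45)/66 - 3 = 3*(1/45)*(1/66)*32 - 3 = 16/495 - 3 = -1469/495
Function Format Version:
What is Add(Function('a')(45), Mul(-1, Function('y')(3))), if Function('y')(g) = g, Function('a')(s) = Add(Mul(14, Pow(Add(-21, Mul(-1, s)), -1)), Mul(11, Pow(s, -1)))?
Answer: Rational(-1469, 495) ≈ -2.9677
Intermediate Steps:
Function('a')(s) = Add(Mul(11, Pow(s, -1)), Mul(14, Pow(Add(-21, Mul(-1, s)), -1)))
Add(Function('a')(45), Mul(-1, Function('y')(3))) = Add(Mul(3, Pow(45, -1), Pow(Add(21, 45), -1), Add(77, Mul(-1, 45))), Mul(-1, 3)) = Add(Mul(3, Rational(1, 45), Pow(66, -1), Add(77, -45)), -3) = Add(Mul(3, Rational(1, 45), Rational(1, 66), 32), -3) = Add(Rational(16, 495), -3) = Rational(-1469, 495)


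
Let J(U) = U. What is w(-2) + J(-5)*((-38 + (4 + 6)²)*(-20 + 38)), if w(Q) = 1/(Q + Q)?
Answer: -22321/4 ≈ -5580.3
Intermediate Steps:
w(Q) = 1/(2*Q)
w(-2) + J(-5)*((-38 + (4 + 6)²)*(-20 + 38)) = (½)/(-2) - 5*(-38 + (4 + 6)²)*(-20 + 38) = (½)*(-½) - 5*(-38 + 10²)*18 = -¼ - 5*(-38 + 100)*18 = -¼ - 310*18 = -¼ - 5*1116 = -¼ - 5580 = -22321/4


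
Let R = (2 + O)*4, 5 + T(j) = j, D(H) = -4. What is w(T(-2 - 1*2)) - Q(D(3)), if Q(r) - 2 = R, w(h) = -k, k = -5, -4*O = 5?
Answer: 0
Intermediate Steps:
T(j) = -5 + j
O = -5/4 (O = -¼*5 = -5/4 ≈ -1.2500)
R = 3 (R = (2 - 5/4)*4 = (¾)*4 = 3)
w(h) = 5 (w(h) = -1*(-5) = 5)
Q(r) = 5 (Q(r) = 2 + 3 = 5)
w(T(-2 - 1*2)) - Q(D(3)) = 5 - 1*5 = 5 - 5 = 0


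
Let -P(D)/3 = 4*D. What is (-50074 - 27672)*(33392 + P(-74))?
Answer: -2665132880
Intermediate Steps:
P(D) = -12*D
(-50074 - 27672)*(33392 + P(-74)) = (-50074 - 27672)*(33392 - 12*(-74)) = -77746*(33392 + 888) = -77746*34280 = -2665132880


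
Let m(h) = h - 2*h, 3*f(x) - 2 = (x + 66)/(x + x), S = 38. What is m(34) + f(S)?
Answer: -1874/57 ≈ -32.877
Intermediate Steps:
f(x) = 2/3 + (66 + x)/(6*x) (f(x) = 2/3 + ((x + 66)/(x + x))/3 = 2/3 + ((66 + x)/((2*x)))/3 = 2/3 + ((66 + x)*(1/(2*x)))/3 = 2/3 + ((66 + x)/(2*x))/3 = 2/3 + (66 + x)/(6*x))
m(h) = -h
m(34) + f(S) = -1*34 + (5/6 + 11/38) = -34 + (5/6 + 11*(1/38)) = -34 + (5/6 + 11/38) = -34 + 64/57 = -1874/57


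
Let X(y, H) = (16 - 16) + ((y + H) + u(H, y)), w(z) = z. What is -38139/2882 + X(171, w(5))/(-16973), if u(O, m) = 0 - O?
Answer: -58893279/4446926 ≈ -13.244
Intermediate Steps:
u(O, m) = -O
X(y, H) = y (X(y, H) = (16 - 16) + ((y + H) - H) = 0 + ((H + y) - H) = 0 + y = y)
-38139/2882 + X(171, w(5))/(-16973) = -38139/2882 + 171/(-16973) = -38139*1/2882 + 171*(-1/16973) = -38139/2882 - 171/16973 = -58893279/4446926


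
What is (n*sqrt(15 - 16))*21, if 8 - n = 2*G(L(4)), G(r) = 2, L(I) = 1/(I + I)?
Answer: 84*I ≈ 84.0*I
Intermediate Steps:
L(I) = 1/(2*I)
n = 4 (n = 8 - 2*2 = 8 - 1*4 = 8 - 4 = 4)
(n*sqrt(15 - 16))*21 = (4*sqrt(15 - 16))*21 = (4*sqrt(-1))*21 = (4*I)*21 = 84*I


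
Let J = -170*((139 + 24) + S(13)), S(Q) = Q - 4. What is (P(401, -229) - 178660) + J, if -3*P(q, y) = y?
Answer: -623471/3 ≈ -2.0782e+5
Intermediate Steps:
P(q, y) = -y/3
S(Q) = -4 + Q
J = -29240 (J = -170*((139 + 24) + (-4 + 13)) = -170*(163 + 9) = -170*172 = -29240)
(P(401, -229) - 178660) + J = (-⅓*(-229) - 178660) - 29240 = (229/3 - 178660) - 29240 = -535751/3 - 29240 = -623471/3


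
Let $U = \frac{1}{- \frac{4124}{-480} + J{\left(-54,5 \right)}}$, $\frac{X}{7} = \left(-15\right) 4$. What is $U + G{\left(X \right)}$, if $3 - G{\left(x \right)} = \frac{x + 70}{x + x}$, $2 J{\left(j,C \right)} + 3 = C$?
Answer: $\frac{37121}{13812} \approx 2.6876$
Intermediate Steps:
$J{\left(j,C \right)} = - \frac{3}{2} + \frac{C}{2}$
$X = -420$ ($X = 7 \left(\left(-15\right) 4\right) = 7 \left(-60\right) = -420$)
$U = \frac{120}{1151}$ ($U = \frac{1}{- \frac{4124}{-480} + \left(- \frac{3}{2} + \frac{1}{2} \cdot 5\right)} = \frac{1}{\left(-4124\right) \left(- \frac{1}{480}\right) + \left(- \frac{3}{2} + \frac{5}{2}\right)} = \frac{1}{\frac{1031}{120} + 1} = \frac{1}{\frac{1151}{120}} = \frac{120}{1151} \approx 0.10426$)
$G{\left(x \right)} = 3 - \frac{70 + x}{2 x}$ ($G{\left(x \right)} = 3 - \frac{x + 70}{x + x} = 3 - \frac{70 + x}{2 x}$)
$U + G{\left(X \right)} = \frac{120}{1151} + \left(\frac{5}{2} - \frac{35}{-420}\right) = \frac{120}{1151} + \left(\frac{5}{2} - - \frac{1}{12}\right) = \frac{120}{1151} + \left(\frac{5}{2} + \frac{1}{12}\right) = \frac{120}{1151} + \frac{31}{12} = \frac{37121}{13812}$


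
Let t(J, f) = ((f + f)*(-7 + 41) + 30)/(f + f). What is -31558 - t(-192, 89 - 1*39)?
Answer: -315923/10 ≈ -31592.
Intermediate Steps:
t(J, f) = (30 + 68*f)/(2*f) (t(J, f) = ((2*f)*34 + 30)/((2*f)) = (68*f + 30)*(1/(2*f)) = (30 + 68*f)*(1/(2*f)) = (30 + 68*f)/(2*f))
-31558 - t(-192, 89 - 1*39) = -31558 - (34 + 15/(89 - 1*39)) = -31558 - (34 + 15/(89 - 39)) = -31558 - (34 + 15/50) = -31558 - (34 + 15*(1/50)) = -31558 - (34 + 3/10) = -31558 - 1*343/10 = -31558 - 343/10 = -315923/10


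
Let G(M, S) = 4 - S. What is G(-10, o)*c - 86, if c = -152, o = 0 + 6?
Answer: 218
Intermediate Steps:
o = 6
G(-10, o)*c - 86 = (4 - 1*6)*(-152) - 86 = (4 - 6)*(-152) - 86 = -2*(-152) - 86 = 304 - 86 = 218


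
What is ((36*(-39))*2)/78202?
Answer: -1404/39101 ≈ -0.035907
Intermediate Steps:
((36*(-39))*2)/78202 = -1404*2*(1/78202) = -2808*1/78202 = -1404/39101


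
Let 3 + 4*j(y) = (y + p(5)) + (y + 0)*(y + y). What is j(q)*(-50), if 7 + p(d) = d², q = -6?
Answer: -2025/2 ≈ -1012.5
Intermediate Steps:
p(d) = -7 + d²
j(y) = 15/4 + y²/2 + y/4 (j(y) = -¾ + ((y + (-7 + 5²)) + (y + 0)*(y + y))/4 = -¾ + ((y + (-7 + 25)) + y*(2*y))/4 = -¾ + ((y + 18) + 2*y²)/4 = -¾ + ((18 + y) + 2*y²)/4 = -¾ + (18 + y + 2*y²)/4 = -¾ + (9/2 + y²/2 + y/4) = 15/4 + y²/2 + y/4)
j(q)*(-50) = (15/4 + (½)*(-6)² + (¼)*(-6))*(-50) = (15/4 + (½)*36 - 3/2)*(-50) = (15/4 + 18 - 3/2)*(-50) = (81/4)*(-50) = -2025/2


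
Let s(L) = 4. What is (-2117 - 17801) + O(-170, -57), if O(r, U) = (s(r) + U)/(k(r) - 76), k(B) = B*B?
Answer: -574116485/28824 ≈ -19918.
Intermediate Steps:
k(B) = B²
O(r, U) = (4 + U)/(-76 + r²) (O(r, U) = (4 + U)/(r² - 76) = (4 + U)/(-76 + r²))
(-2117 - 17801) + O(-170, -57) = (-2117 - 17801) + (4 - 57)/(-76 + (-170)²) = -19918 - 53/(-76 + 28900) = -19918 - 53/28824 = -574116485/28824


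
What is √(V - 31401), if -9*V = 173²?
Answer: I*√312538/3 ≈ 186.35*I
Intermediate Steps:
V = -29929/9 (V = -⅑*173² = -⅑*29929 = -29929/9 ≈ -3325.4)
√(V - 31401) = √(-29929/9 - 31401) = √(-312538/9) = I*√312538/3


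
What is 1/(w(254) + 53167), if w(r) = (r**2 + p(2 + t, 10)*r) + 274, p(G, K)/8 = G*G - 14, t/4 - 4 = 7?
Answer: 1/4389221 ≈ 2.2783e-7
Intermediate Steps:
t = 44 (t = 16 + 4*7 = 16 + 28 = 44)
p(G, K) = -112 + 8*G**2 (p(G, K) = 8*(G*G - 14) = 8*(G**2 - 14) = 8*(-14 + G**2) = -112 + 8*G**2)
w(r) = 274 + r**2 + 16816*r (w(r) = (r**2 + (-112 + 8*(2 + 44)**2)*r) + 274 = (r**2 + (-112 + 8*46**2)*r) + 274 = (r**2 + (-112 + 8*2116)*r) + 274 = (r**2 + (-112 + 16928)*r) + 274 = (r**2 + 16816*r) + 274 = 274 + r**2 + 16816*r)
1/(w(254) + 53167) = 1/((274 + 254**2 + 16816*254) + 53167) = 1/((274 + 64516 + 4271264) + 53167) = 1/(4336054 + 53167) = 1/4389221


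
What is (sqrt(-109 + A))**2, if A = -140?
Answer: -249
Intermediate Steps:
(sqrt(-109 + A))**2 = (sqrt(-109 - 140))**2 = (sqrt(-249))**2 = (I*sqrt(249))**2 = -249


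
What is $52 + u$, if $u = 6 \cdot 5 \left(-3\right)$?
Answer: $-38$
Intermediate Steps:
$u = -90$ ($u = 30 \left(-3\right) = -90$)
$52 + u = 52 - 90 = -38$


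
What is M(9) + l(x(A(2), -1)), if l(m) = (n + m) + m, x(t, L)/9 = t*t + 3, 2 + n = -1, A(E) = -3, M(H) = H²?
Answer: 294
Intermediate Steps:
n = -3 (n = -2 - 1 = -3)
x(t, L) = 27 + 9*t² (x(t, L) = 9*(t*t + 3) = 9*(t² + 3) = 9*(3 + t²) = 27 + 9*t²)
l(m) = -3 + 2*m (l(m) = (-3 + m) + m = -3 + 2*m)
M(9) + l(x(A(2), -1)) = 9² + (-3 + 2*(27 + 9*(-3)²)) = 81 + (-3 + 2*(27 + 9*9)) = 81 + (-3 + 2*(27 + 81)) = 81 + (-3 + 2*108) = 81 + (-3 + 216) = 81 + 213 = 294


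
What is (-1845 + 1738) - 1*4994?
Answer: -5101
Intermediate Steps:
(-1845 + 1738) - 1*4994 = -107 - 4994 = -5101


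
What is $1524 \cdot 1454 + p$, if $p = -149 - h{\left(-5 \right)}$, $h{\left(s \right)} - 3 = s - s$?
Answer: $2215744$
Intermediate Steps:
$h{\left(s \right)} = 3$ ($h{\left(s \right)} = 3 + \left(s - s\right) = 3 + 0 = 3$)
$p = -152$ ($p = -149 - 3 = -152$)
$1524 \cdot 1454 + p = 1524 \cdot 1454 - 152 = 2215896 - 152 = 2215744$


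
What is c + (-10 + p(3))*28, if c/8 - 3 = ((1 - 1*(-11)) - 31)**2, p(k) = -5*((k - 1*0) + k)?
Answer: 1792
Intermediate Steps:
p(k) = -10*k (p(k) = -5*((k + 0) + k) = -5*(k + k) = -10*k)
c = 2912 (c = 24 + 8*((1 - 1*(-11)) - 31)**2 = 24 + 8*((1 + 11) - 31)**2 = 24 + 8*(12 - 31)**2 = 24 + 8*(-19)**2 = 24 + 8*361 = 24 + 2888 = 2912)
c + (-10 + p(3))*28 = 2912 + (-10 - 10*3)*28 = 2912 + (-10 - 30)*28 = 2912 - 40*28 = 2912 - 1120 = 1792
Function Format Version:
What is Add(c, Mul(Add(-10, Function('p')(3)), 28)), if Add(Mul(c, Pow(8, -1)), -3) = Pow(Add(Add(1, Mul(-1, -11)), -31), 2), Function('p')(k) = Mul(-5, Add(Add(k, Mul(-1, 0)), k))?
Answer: 1792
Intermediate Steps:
Function('p')(k) = Mul(-10, k) (Function('p')(k) = Mul(-5, Add(Add(k, 0), k)) = Mul(-5, Add(k, k)) = Mul(-5, Mul(2, k)) = Mul(-10, k))
c = 2912 (c = Add(24, Mul(8, Pow(Add(Add(1, Mul(-1, -11)), -31), 2))) = Add(24, Mul(8, Pow(Add(Add(1, 11), -31), 2))) = Add(24, Mul(8, Pow(Add(12, -31), 2))) = Add(24, Mul(8, Pow(-19, 2))) = Add(24, Mul(8, 361)) = Add(24, 2888) = 2912)
Add(c, Mul(Add(-10, Function('p')(3)), 28)) = Add(2912, Mul(Add(-10, Mul(-10, 3)), 28)) = Add(2912, Mul(Add(-10, -30), 28)) = Add(2912, Mul(-40, 28)) = Add(2912, -1120) = 1792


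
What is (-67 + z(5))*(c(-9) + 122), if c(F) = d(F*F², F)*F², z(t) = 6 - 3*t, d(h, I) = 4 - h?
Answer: -4521620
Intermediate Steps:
c(F) = F²*(4 - F³) (c(F) = (4 - F*F²)*F² = (4 - F³)*F² = F²*(4 - F³))
(-67 + z(5))*(c(-9) + 122) = (-67 + (6 - 3*5))*((-9)²*(4 - 1*(-9)³) + 122) = (-67 + (6 - 15))*(81*(4 - 1*(-729)) + 122) = (-67 - 9)*(81*(4 + 729) + 122) = -76*(81*733 + 122) = -76*(59373 + 122) = -76*59495 = -4521620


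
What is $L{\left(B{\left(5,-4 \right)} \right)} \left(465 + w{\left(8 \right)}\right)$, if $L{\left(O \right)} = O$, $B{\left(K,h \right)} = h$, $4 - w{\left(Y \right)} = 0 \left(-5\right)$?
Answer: $-1876$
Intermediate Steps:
$w{\left(Y \right)} = 4$ ($w{\left(Y \right)} = 4 - 0 \left(-5\right) = 4 - 0 = 4 + 0 = 4$)
$L{\left(B{\left(5,-4 \right)} \right)} \left(465 + w{\left(8 \right)}\right) = - 4 \left(465 + 4\right) = \left(-4\right) 469 = -1876$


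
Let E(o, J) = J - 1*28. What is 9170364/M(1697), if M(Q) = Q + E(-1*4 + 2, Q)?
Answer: 1528394/561 ≈ 2724.4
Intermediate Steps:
E(o, J) = -28 + J (E(o, J) = J - 28 = -28 + J)
M(Q) = -28 + 2*Q (M(Q) = Q + (-28 + Q) = -28 + 2*Q)
9170364/M(1697) = 9170364/(-28 + 2*1697) = 9170364/(-28 + 3394) = 9170364/3366 = 9170364*(1/3366) = 1528394/561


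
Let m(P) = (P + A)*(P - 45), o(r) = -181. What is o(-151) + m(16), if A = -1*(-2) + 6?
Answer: -877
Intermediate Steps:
A = 8 (A = 2 + 6 = 8)
m(P) = (-45 + P)*(8 + P) (m(P) = (P + 8)*(P - 45) = (8 + P)*(-45 + P) = (-45 + P)*(8 + P))
o(-151) + m(16) = -181 + (-360 + 16² - 37*16) = -181 + (-360 + 256 - 592) = -181 - 696 = -877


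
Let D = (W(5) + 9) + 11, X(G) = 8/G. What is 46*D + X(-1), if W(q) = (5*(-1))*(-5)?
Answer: 2062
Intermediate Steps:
W(q) = 25 (W(q) = -5*(-5) = 25)
D = 45 (D = (25 + 9) + 11 = 34 + 11 = 45)
46*D + X(-1) = 46*45 + 8/(-1) = 2070 + 8*(-1) = 2070 - 8 = 2062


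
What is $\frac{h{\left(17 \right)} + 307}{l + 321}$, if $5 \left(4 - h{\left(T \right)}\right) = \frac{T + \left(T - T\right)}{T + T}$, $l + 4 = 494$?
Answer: $\frac{3109}{8110} \approx 0.38335$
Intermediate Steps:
$l = 490$ ($l = -4 + 494 = 490$)
$h{\left(T \right)} = \frac{39}{10}$ ($h{\left(T \right)} = 4 - \frac{\left(T + \left(T - T\right)\right) \frac{1}{T + T}}{5} = 4 - \frac{\left(T + 0\right) \frac{1}{2 T}}{5} = 4 - \frac{T \frac{1}{2 T}}{5} = 4 - \frac{1}{10} = \frac{39}{10}$)
$\frac{h{\left(17 \right)} + 307}{l + 321} = \frac{\frac{39}{10} + 307}{490 + 321} = \frac{3109}{10 \cdot 811} = \frac{3109}{10} \cdot \frac{1}{811} = \frac{3109}{8110}$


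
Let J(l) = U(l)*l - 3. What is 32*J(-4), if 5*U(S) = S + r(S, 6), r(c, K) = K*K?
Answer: -4576/5 ≈ -915.20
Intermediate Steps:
r(c, K) = K²
U(S) = 36/5 + S/5 (U(S) = (S + 6²)/5 = (S + 36)/5 = (36 + S)/5 = 36/5 + S/5)
J(l) = -3 + l*(36/5 + l/5) (J(l) = (36/5 + l/5)*l - 3 = l*(36/5 + l/5) - 3 = -3 + l*(36/5 + l/5))
32*J(-4) = 32*(-3 + (⅕)*(-4)*(36 - 4)) = 32*(-3 + (⅕)*(-4)*32) = 32*(-3 - 128/5) = 32*(-143/5) = -4576/5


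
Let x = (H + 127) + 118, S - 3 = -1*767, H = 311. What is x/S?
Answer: -139/191 ≈ -0.72775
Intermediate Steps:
S = -764 (S = 3 - 1*767 = 3 - 767 = -764)
x = 556 (x = (311 + 127) + 118 = 438 + 118 = 556)
x/S = 556/(-764) = 556*(-1/764) = -139/191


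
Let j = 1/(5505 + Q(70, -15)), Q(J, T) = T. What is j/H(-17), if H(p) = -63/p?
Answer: 17/345870 ≈ 4.9151e-5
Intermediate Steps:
j = 1/5490 (j = 1/(5505 - 15) = 1/5490 ≈ 0.00018215)
j/H(-17) = 1/(5490*((-63/(-17)))) = 1/(5490*((-63*(-1/17)))) = 1/(5490*(63/17)) = (1/5490)*(17/63) = 17/345870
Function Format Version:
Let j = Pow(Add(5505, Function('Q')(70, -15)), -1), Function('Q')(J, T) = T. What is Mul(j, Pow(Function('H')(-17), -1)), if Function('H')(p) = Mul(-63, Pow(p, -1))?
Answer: Rational(17, 345870) ≈ 4.9151e-5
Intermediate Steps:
j = Rational(1, 5490) (j = Pow(Add(5505, -15), -1) = Pow(5490, -1) = Rational(1, 5490) ≈ 0.00018215)
Mul(j, Pow(Function('H')(-17), -1)) = Mul(Rational(1, 5490), Pow(Mul(-63, Pow(-17, -1)), -1)) = Mul(Rational(1, 5490), Pow(Mul(-63, Rational(-1, 17)), -1)) = Mul(Rational(1, 5490), Pow(Rational(63, 17), -1)) = Mul(Rational(1, 5490), Rational(17, 63)) = Rational(17, 345870)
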